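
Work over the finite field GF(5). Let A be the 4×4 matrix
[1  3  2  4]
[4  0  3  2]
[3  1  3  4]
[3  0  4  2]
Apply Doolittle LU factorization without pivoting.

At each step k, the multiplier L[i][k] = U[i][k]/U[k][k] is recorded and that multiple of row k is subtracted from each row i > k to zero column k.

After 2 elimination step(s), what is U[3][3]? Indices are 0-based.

Step 1: pivot at (0,0) is 1.
  row1 ← row1 − (4)·row0  ⇒  L[1][0]=4, U row1=(0, 3, 0, 1)
  row2 ← row2 − (3)·row0  ⇒  L[2][0]=3, U row2=(0, 2, 2, 2)
  row3 ← row3 − (3)·row0  ⇒  L[3][0]=3, U row3=(0, 1, 3, 0)
Step 2: pivot at (1,1) is 3.
  row2 ← row2 − (4)·row1  ⇒  L[2][1]=4, U row2=(0, 0, 2, 3)
  row3 ← row3 − (2)·row1  ⇒  L[3][1]=2, U row3=(0, 0, 3, 3)

U[3][3] = 3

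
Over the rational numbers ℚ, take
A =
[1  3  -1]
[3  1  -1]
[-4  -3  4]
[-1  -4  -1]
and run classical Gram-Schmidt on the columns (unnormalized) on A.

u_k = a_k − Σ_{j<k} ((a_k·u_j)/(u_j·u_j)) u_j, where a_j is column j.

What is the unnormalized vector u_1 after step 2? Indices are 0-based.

u_1 = (59/27, -13/9, 7/27, -86/27)

Step 1: u_0 = a_0 = (1, 3, -4, -1).
Step 2: u_1 = a_1 − (22/27)·u_0 = (59/27, -13/9, 7/27, -86/27).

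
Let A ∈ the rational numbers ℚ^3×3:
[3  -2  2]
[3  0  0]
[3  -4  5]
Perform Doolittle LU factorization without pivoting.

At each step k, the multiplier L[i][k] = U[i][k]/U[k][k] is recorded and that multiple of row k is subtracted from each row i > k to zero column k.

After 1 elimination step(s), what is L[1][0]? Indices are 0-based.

L[1][0] = 1

Step 1: pivot at (0,0) is 3.
  row1 ← row1 − (1)·row0  ⇒  L[1][0]=1, U row1=(0, 2, -2)
  row2 ← row2 − (1)·row0  ⇒  L[2][0]=1, U row2=(0, -2, 3)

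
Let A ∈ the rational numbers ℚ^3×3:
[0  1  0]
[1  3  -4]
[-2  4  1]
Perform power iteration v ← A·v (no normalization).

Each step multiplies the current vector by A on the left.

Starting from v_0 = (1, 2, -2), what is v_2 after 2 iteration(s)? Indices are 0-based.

v_0 = (1, 2, -2).
v_1 = A·v_0 = (2, 15, 4).
v_2 = A·v_1 = (15, 31, 60).

v_2 = (15, 31, 60)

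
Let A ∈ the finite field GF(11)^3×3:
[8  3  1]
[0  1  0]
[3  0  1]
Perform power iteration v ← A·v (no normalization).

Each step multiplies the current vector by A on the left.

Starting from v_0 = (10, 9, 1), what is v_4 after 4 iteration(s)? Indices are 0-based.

v_4 = (4, 9, 6)

v_0 = (10, 9, 1).
v_1 = A·v_0 = (9, 9, 9).
v_2 = A·v_1 = (9, 9, 3).
v_3 = A·v_2 = (3, 9, 8).
v_4 = A·v_3 = (4, 9, 6).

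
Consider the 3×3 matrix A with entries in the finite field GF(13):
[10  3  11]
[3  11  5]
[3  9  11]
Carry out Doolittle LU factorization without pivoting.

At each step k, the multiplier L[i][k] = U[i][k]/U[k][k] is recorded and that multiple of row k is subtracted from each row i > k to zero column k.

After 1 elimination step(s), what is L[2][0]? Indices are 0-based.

L[2][0] = 12

[col 0] pivot 10
  R1 -= 12*R0 → (0, 1, 3)  (L[1][0] := 12)
  R2 -= 12*R0 → (0, 12, 9)  (L[2][0] := 12)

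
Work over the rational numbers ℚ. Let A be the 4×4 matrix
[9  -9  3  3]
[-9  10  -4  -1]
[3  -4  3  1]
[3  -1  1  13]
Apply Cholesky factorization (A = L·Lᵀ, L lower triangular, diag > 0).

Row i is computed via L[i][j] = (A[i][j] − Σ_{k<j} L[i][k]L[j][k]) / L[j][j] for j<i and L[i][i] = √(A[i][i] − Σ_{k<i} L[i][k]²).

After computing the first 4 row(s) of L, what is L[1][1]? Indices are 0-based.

Step 1: L[0][0] = √(9) = 3.
  L[1][0] = (-9) / L[0][0] = -3.
Step 2: L[1][1] = √(1) = 1.
  L[2][0] = (3) / L[0][0] = 1.
  L[2][1] = (-1) / L[1][1] = -1.
Step 3: L[2][2] = √(1) = 1.
  L[3][0] = (3) / L[0][0] = 1.
  L[3][1] = (2) / L[1][1] = 2.
  L[3][2] = (2) / L[2][2] = 2.
Step 4: L[3][3] = √(4) = 2.

L[1][1] = 1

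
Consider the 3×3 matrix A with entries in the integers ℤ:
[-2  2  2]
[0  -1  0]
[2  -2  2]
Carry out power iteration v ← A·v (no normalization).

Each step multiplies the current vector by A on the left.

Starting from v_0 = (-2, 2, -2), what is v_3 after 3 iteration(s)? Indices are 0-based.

v_3 = (52, -2, -100)

v_0 = (-2, 2, -2).
v_1 = A·v_0 = (4, -2, -12).
v_2 = A·v_1 = (-36, 2, -12).
v_3 = A·v_2 = (52, -2, -100).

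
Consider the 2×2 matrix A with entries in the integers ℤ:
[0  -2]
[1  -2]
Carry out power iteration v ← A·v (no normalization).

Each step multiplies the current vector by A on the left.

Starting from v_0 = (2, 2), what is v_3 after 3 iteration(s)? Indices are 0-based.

v_3 = (0, 4)

v_0 = (2, 2).
v_1 = A·v_0 = (-4, -2).
v_2 = A·v_1 = (4, 0).
v_3 = A·v_2 = (0, 4).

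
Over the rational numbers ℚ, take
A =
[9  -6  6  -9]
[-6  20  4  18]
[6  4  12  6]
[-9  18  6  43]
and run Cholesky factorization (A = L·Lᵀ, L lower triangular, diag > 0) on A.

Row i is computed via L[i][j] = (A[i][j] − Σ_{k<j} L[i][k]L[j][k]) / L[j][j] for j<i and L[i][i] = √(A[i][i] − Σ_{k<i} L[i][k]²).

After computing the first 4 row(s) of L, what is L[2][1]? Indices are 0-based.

Step 1: L[0][0] = √(9) = 3.
  L[1][0] = (-6) / L[0][0] = -2.
Step 2: L[1][1] = √(16) = 4.
  L[2][0] = (6) / L[0][0] = 2.
  L[2][1] = (8) / L[1][1] = 2.
Step 3: L[2][2] = √(4) = 2.
  L[3][0] = (-9) / L[0][0] = -3.
  L[3][1] = (12) / L[1][1] = 3.
  L[3][2] = (6) / L[2][2] = 3.
Step 4: L[3][3] = √(16) = 4.

L[2][1] = 2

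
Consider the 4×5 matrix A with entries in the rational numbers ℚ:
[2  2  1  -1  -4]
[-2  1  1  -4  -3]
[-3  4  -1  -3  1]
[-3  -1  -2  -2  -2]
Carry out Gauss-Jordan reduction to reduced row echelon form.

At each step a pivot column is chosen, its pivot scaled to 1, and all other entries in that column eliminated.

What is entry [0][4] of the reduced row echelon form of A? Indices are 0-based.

[1] R0 /= 2  ⇒  (1, 1, 1/2, -1/2, -2)
     R1 -= -2·R0  ⇒  (0, 3, 2, -5, -7)
     R2 -= -3·R0  ⇒  (0, 7, 1/2, -9/2, -5)
     R3 -= -3·R0  ⇒  (0, 2, -1/2, -7/2, -8)
[2] R1 /= 3  ⇒  (0, 1, 2/3, -5/3, -7/3)
     R0 -= 1·R1  ⇒  (1, 0, -1/6, 7/6, 1/3)
     R2 -= 7·R1  ⇒  (0, 0, -25/6, 43/6, 34/3)
     R3 -= 2·R1  ⇒  (0, 0, -11/6, -1/6, -10/3)
[3] R2 /= -25/6  ⇒  (0, 0, 1, -43/25, -68/25)
     R0 -= -1/6·R2  ⇒  (1, 0, 0, 22/25, -3/25)
     R1 -= 2/3·R2  ⇒  (0, 1, 0, -13/25, -13/25)
     R3 -= -11/6·R2  ⇒  (0, 0, 0, -83/25, -208/25)
[4] R3 /= -83/25  ⇒  (0, 0, 0, 1, 208/83)
     R0 -= 22/25·R3  ⇒  (1, 0, 0, 0, -193/83)
     R1 -= -13/25·R3  ⇒  (0, 1, 0, 0, 65/83)
     R2 -= -43/25·R3  ⇒  (0, 0, 1, 0, 132/83)

M[0][4] = -193/83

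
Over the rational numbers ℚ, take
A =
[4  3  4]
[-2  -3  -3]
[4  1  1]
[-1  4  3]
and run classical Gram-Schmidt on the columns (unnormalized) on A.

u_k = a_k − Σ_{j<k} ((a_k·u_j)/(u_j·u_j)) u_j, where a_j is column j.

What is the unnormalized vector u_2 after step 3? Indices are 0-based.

u_2 = (580/971, 5/971, -645/971, -270/971)

Step 1: u_0 = a_0 = (4, -2, 4, -1).
Step 2: u_1 = a_1 − (18/37)·u_0 = (39/37, -75/37, -35/37, 166/37).
Step 3: u_2 = a_2 − (23/37)·u_0 − (844/971)·u_1 = (580/971, 5/971, -645/971, -270/971).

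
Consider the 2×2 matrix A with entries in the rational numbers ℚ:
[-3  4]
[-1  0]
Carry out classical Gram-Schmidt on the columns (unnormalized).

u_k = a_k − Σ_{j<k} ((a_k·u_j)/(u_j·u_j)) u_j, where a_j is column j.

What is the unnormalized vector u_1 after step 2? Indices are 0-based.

Step 1: u_0 = a_0 = (-3, -1).
Step 2: u_1 = a_1 − (-6/5)·u_0 = (2/5, -6/5).

u_1 = (2/5, -6/5)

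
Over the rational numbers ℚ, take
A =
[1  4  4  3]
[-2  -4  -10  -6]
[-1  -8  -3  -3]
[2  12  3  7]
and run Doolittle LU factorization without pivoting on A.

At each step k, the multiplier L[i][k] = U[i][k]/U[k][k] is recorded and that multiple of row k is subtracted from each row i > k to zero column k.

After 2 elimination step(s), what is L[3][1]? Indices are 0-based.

Step 1: pivot at (0,0) is 1.
  row1 ← row1 − (-2)·row0  ⇒  L[1][0]=-2, U row1=(0, 4, -2, 0)
  row2 ← row2 − (-1)·row0  ⇒  L[2][0]=-1, U row2=(0, -4, 1, 0)
  row3 ← row3 − (2)·row0  ⇒  L[3][0]=2, U row3=(0, 4, -5, 1)
Step 2: pivot at (1,1) is 4.
  row2 ← row2 − (-1)·row1  ⇒  L[2][1]=-1, U row2=(0, 0, -1, 0)
  row3 ← row3 − (1)·row1  ⇒  L[3][1]=1, U row3=(0, 0, -3, 1)

L[3][1] = 1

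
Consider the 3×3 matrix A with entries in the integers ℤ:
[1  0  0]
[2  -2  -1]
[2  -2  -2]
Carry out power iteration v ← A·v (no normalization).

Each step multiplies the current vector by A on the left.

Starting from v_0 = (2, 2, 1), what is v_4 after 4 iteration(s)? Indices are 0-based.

v_0 = (2, 2, 1).
v_1 = A·v_0 = (2, -1, -2).
v_2 = A·v_1 = (2, 8, 10).
v_3 = A·v_2 = (2, -22, -32).
v_4 = A·v_3 = (2, 80, 112).

v_4 = (2, 80, 112)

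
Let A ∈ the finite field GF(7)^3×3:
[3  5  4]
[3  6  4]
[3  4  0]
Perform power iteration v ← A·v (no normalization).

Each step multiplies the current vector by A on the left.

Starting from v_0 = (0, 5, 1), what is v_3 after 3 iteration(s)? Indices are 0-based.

v_0 = (0, 5, 1).
v_1 = A·v_0 = (1, 6, 6).
v_2 = A·v_1 = (1, 0, 6).
v_3 = A·v_2 = (6, 6, 3).

v_3 = (6, 6, 3)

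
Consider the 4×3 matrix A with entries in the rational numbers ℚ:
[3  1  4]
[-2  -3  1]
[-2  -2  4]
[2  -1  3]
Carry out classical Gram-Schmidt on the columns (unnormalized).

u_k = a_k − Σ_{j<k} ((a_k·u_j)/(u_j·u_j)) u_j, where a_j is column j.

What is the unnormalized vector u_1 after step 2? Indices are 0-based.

Step 1: u_0 = a_0 = (3, -2, -2, 2).
Step 2: u_1 = a_1 − (11/21)·u_0 = (-4/7, -41/21, -20/21, -43/21).

u_1 = (-4/7, -41/21, -20/21, -43/21)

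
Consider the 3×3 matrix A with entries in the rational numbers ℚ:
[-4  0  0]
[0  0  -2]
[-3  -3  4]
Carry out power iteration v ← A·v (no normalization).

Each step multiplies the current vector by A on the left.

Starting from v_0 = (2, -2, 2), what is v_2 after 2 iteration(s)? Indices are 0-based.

v_2 = (32, -16, 68)

v_0 = (2, -2, 2).
v_1 = A·v_0 = (-8, -4, 8).
v_2 = A·v_1 = (32, -16, 68).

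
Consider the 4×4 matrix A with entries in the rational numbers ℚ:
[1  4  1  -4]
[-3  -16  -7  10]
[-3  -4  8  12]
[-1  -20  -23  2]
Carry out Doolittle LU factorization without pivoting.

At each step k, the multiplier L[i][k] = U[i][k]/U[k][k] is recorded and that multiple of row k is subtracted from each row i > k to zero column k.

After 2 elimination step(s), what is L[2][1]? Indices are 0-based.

k=0: U[0][0]=1
  eliminate (1,0): mult=-3, new row 1: (0, -4, -4, -2); set L[1][0]=-3
  eliminate (2,0): mult=-3, new row 2: (0, 8, 11, 0); set L[2][0]=-3
  eliminate (3,0): mult=-1, new row 3: (0, -16, -22, -2); set L[3][0]=-1
k=1: U[1][1]=-4
  eliminate (2,1): mult=-2, new row 2: (0, 0, 3, -4); set L[2][1]=-2
  eliminate (3,1): mult=4, new row 3: (0, 0, -6, 6); set L[3][1]=4

L[2][1] = -2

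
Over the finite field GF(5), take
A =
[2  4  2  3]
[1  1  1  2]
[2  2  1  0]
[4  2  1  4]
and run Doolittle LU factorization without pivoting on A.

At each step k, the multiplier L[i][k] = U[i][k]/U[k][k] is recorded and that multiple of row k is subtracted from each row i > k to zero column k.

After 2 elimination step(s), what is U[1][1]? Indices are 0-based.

U[1][1] = 4

[col 0] pivot 2
  R1 -= 3*R0 → (0, 4, 0, 3)  (L[1][0] := 3)
  R2 -= 1*R0 → (0, 3, 4, 2)  (L[2][0] := 1)
  R3 -= 2*R0 → (0, 4, 2, 3)  (L[3][0] := 2)
[col 1] pivot 4
  R2 -= 2*R1 → (0, 0, 4, 1)  (L[2][1] := 2)
  R3 -= 1*R1 → (0, 0, 2, 0)  (L[3][1] := 1)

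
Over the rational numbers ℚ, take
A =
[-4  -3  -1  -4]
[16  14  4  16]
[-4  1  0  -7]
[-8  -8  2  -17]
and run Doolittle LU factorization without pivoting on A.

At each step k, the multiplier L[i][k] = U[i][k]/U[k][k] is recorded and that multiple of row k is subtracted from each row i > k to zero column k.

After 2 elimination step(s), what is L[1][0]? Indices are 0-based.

k=0: U[0][0]=-4
  eliminate (1,0): mult=-4, new row 1: (0, 2, 0, 0); set L[1][0]=-4
  eliminate (2,0): mult=1, new row 2: (0, 4, 1, -3); set L[2][0]=1
  eliminate (3,0): mult=2, new row 3: (0, -2, 4, -9); set L[3][0]=2
k=1: U[1][1]=2
  eliminate (2,1): mult=2, new row 2: (0, 0, 1, -3); set L[2][1]=2
  eliminate (3,1): mult=-1, new row 3: (0, 0, 4, -9); set L[3][1]=-1

L[1][0] = -4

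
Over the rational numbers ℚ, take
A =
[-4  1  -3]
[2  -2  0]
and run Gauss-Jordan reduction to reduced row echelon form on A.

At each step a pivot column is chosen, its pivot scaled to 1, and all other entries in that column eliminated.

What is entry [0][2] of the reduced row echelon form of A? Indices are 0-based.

step 1: normalize row 0 (÷-4) = (1, -1/4, 3/4)
  row 1: subtract 2×row0 = (0, -3/2, -3/2)
step 2: normalize row 1 (÷-3/2) = (0, 1, 1)
  row 0: subtract -1/4×row1 = (1, 0, 1)

M[0][2] = 1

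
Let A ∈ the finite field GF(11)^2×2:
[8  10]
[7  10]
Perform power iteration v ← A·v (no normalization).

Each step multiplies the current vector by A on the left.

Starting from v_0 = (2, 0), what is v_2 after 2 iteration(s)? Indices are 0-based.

v_2 = (4, 10)

v_0 = (2, 0).
v_1 = A·v_0 = (5, 3).
v_2 = A·v_1 = (4, 10).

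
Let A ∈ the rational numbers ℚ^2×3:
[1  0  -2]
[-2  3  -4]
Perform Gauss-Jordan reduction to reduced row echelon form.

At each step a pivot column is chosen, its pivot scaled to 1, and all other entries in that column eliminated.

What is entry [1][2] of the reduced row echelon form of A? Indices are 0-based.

[1] R0 /= 1  ⇒  (1, 0, -2)
     R1 -= -2·R0  ⇒  (0, 3, -8)
[2] R1 /= 3  ⇒  (0, 1, -8/3)

M[1][2] = -8/3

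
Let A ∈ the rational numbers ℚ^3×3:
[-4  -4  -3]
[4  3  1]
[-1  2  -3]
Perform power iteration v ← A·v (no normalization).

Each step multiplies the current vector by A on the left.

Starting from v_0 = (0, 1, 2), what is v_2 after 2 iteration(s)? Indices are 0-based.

v_2 = (32, -29, 32)

v_0 = (0, 1, 2).
v_1 = A·v_0 = (-10, 5, -4).
v_2 = A·v_1 = (32, -29, 32).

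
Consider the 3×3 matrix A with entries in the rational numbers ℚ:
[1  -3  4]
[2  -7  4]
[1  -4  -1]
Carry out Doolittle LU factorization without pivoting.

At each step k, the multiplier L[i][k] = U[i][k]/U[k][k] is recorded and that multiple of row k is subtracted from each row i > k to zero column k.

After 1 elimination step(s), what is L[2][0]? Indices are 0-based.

[col 0] pivot 1
  R1 -= 2*R0 → (0, -1, -4)  (L[1][0] := 2)
  R2 -= 1*R0 → (0, -1, -5)  (L[2][0] := 1)

L[2][0] = 1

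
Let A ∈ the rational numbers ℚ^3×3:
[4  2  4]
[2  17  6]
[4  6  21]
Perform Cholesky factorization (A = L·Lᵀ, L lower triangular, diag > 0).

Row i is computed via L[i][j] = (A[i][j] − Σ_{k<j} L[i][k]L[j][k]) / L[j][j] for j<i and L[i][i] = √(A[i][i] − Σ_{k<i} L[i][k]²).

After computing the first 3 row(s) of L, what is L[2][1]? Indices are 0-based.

L[2][1] = 1

Step 1: L[0][0] = √(4) = 2.
  L[1][0] = (2) / L[0][0] = 1.
Step 2: L[1][1] = √(16) = 4.
  L[2][0] = (4) / L[0][0] = 2.
  L[2][1] = (4) / L[1][1] = 1.
Step 3: L[2][2] = √(16) = 4.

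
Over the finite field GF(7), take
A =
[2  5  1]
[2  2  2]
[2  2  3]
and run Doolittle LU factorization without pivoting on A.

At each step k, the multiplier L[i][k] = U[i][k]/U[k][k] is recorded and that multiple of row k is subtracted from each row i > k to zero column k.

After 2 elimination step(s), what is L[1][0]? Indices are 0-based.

L[1][0] = 1

k=0: U[0][0]=2
  eliminate (1,0): mult=1, new row 1: (0, 4, 1); set L[1][0]=1
  eliminate (2,0): mult=1, new row 2: (0, 4, 2); set L[2][0]=1
k=1: U[1][1]=4
  eliminate (2,1): mult=1, new row 2: (0, 0, 1); set L[2][1]=1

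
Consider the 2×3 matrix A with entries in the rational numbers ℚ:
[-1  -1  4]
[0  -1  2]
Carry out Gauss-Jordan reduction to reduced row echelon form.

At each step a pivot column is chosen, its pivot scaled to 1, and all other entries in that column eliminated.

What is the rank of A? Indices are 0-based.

[1] R0 /= -1  ⇒  (1, 1, -4)
[2] R1 /= -1  ⇒  (0, 1, -2)
     R0 -= 1·R1  ⇒  (1, 0, -2)

rank = 2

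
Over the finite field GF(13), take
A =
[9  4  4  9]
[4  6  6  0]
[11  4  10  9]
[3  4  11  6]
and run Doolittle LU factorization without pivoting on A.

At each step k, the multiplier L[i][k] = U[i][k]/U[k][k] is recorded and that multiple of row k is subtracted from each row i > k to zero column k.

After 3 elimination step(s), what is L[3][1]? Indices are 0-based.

L[3][1] = 2

Step 1: pivot at (0,0) is 9.
  row1 ← row1 − (12)·row0  ⇒  L[1][0]=12, U row1=(0, 10, 10, 9)
  row2 ← row2 − (7)·row0  ⇒  L[2][0]=7, U row2=(0, 2, 8, 11)
  row3 ← row3 − (9)·row0  ⇒  L[3][0]=9, U row3=(0, 7, 1, 3)
Step 2: pivot at (1,1) is 10.
  row2 ← row2 − (8)·row1  ⇒  L[2][1]=8, U row2=(0, 0, 6, 4)
  row3 ← row3 − (2)·row1  ⇒  L[3][1]=2, U row3=(0, 0, 7, 11)
Step 3: pivot at (2,2) is 6.
  row3 ← row3 − (12)·row2  ⇒  L[3][2]=12, U row3=(0, 0, 0, 2)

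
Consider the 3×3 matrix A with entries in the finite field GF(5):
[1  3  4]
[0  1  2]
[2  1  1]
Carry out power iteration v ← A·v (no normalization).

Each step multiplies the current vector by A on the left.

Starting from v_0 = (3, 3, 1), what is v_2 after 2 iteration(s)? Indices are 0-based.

v_2 = (1, 0, 2)

v_0 = (3, 3, 1).
v_1 = A·v_0 = (1, 0, 0).
v_2 = A·v_1 = (1, 0, 2).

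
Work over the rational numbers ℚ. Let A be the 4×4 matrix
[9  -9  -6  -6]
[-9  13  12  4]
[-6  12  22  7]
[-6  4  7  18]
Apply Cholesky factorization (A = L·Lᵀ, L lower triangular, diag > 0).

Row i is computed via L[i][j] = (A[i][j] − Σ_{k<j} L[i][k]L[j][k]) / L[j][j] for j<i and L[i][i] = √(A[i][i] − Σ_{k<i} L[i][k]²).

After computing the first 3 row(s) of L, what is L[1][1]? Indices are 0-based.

L[1][1] = 2

Step 1: L[0][0] = √(9) = 3.
  L[1][0] = (-9) / L[0][0] = -3.
Step 2: L[1][1] = √(4) = 2.
  L[2][0] = (-6) / L[0][0] = -2.
  L[2][1] = (6) / L[1][1] = 3.
Step 3: L[2][2] = √(9) = 3.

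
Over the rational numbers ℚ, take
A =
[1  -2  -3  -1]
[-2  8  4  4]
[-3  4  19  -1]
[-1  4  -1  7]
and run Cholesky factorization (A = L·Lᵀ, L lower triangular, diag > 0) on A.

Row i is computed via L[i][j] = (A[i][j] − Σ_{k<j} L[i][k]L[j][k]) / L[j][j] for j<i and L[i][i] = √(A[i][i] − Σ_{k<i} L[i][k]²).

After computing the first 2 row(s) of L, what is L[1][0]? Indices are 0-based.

Step 1: L[0][0] = √(1) = 1.
  L[1][0] = (-2) / L[0][0] = -2.
Step 2: L[1][1] = √(4) = 2.

L[1][0] = -2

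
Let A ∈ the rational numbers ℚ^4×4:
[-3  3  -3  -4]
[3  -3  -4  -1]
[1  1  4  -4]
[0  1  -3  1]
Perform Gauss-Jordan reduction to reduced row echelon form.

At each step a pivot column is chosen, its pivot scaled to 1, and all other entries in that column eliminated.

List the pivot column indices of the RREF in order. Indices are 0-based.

pivot columns: 0, 1, 2, 3

[1] R0 /= -3  ⇒  (1, -1, 1, 4/3)
     R1 -= 3·R0  ⇒  (0, 0, -7, -5)
     R2 -= 1·R0  ⇒  (0, 2, 3, -16/3)
[2] R1 <-> R2
[2] R1 /= 2  ⇒  (0, 1, 3/2, -8/3)
     R0 -= -1·R1  ⇒  (1, 0, 5/2, -4/3)
     R3 -= 1·R1  ⇒  (0, 0, -9/2, 11/3)
[3] R2 /= -7  ⇒  (0, 0, 1, 5/7)
     R0 -= 5/2·R2  ⇒  (1, 0, 0, -131/42)
     R1 -= 3/2·R2  ⇒  (0, 1, 0, -157/42)
     R3 -= -9/2·R2  ⇒  (0, 0, 0, 289/42)
[4] R3 /= 289/42  ⇒  (0, 0, 0, 1)
     R0 -= -131/42·R3  ⇒  (1, 0, 0, 0)
     R1 -= -157/42·R3  ⇒  (0, 1, 0, 0)
     R2 -= 5/7·R3  ⇒  (0, 0, 1, 0)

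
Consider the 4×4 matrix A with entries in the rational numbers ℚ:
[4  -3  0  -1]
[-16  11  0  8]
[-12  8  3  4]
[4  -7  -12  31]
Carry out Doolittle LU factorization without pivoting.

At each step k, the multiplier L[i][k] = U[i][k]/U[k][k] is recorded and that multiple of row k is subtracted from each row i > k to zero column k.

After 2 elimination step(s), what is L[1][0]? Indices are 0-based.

[col 0] pivot 4
  R1 -= -4*R0 → (0, -1, 0, 4)  (L[1][0] := -4)
  R2 -= -3*R0 → (0, -1, 3, 1)  (L[2][0] := -3)
  R3 -= 1*R0 → (0, -4, -12, 32)  (L[3][0] := 1)
[col 1] pivot -1
  R2 -= 1*R1 → (0, 0, 3, -3)  (L[2][1] := 1)
  R3 -= 4*R1 → (0, 0, -12, 16)  (L[3][1] := 4)

L[1][0] = -4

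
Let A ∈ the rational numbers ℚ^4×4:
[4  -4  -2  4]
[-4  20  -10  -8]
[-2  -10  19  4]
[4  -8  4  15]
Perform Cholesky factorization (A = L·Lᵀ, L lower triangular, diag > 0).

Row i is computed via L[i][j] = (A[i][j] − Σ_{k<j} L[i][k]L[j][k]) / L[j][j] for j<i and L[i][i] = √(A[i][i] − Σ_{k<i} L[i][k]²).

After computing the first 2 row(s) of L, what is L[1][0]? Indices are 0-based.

Step 1: L[0][0] = √(4) = 2.
  L[1][0] = (-4) / L[0][0] = -2.
Step 2: L[1][1] = √(16) = 4.

L[1][0] = -2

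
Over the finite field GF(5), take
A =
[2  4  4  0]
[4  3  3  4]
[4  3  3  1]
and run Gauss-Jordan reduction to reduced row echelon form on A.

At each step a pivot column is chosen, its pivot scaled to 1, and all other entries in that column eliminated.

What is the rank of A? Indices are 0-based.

pivot(0,0)=2: scale R0 → (1, 2, 2, 0)
  clear (1,0): R1 −= (4)R0 → (0, 0, 0, 4)
  clear (2,0): R2 −= (4)R0 → (0, 0, 0, 1)
col 1: no nonzero at/below row 1; advance.
col 2: no nonzero at/below row 1; advance.
pivot(1,3)=4: scale R1 → (0, 0, 0, 1)
  clear (2,3): R2 −= (1)R1 → (0, 0, 0, 0)

rank = 2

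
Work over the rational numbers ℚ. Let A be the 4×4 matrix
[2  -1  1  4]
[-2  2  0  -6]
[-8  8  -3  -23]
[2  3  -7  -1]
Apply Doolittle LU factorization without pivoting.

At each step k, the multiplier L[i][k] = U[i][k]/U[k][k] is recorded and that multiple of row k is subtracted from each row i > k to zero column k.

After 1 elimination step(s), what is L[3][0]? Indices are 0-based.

L[3][0] = 1

Step 1: pivot at (0,0) is 2.
  row1 ← row1 − (-1)·row0  ⇒  L[1][0]=-1, U row1=(0, 1, 1, -2)
  row2 ← row2 − (-4)·row0  ⇒  L[2][0]=-4, U row2=(0, 4, 1, -7)
  row3 ← row3 − (1)·row0  ⇒  L[3][0]=1, U row3=(0, 4, -8, -5)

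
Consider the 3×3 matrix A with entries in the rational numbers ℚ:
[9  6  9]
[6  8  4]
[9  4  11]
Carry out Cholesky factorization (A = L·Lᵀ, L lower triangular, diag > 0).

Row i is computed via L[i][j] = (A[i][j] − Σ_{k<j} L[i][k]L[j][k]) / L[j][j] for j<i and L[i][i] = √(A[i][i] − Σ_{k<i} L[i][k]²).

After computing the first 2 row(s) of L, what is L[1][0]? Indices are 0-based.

Step 1: L[0][0] = √(9) = 3.
  L[1][0] = (6) / L[0][0] = 2.
Step 2: L[1][1] = √(4) = 2.

L[1][0] = 2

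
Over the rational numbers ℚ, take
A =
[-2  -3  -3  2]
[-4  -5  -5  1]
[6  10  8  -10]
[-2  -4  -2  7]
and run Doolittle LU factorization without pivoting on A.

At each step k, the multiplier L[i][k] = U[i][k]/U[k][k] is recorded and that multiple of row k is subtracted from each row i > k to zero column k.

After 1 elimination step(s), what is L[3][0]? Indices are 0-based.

k=0: U[0][0]=-2
  eliminate (1,0): mult=2, new row 1: (0, 1, 1, -3); set L[1][0]=2
  eliminate (2,0): mult=-3, new row 2: (0, 1, -1, -4); set L[2][0]=-3
  eliminate (3,0): mult=1, new row 3: (0, -1, 1, 5); set L[3][0]=1

L[3][0] = 1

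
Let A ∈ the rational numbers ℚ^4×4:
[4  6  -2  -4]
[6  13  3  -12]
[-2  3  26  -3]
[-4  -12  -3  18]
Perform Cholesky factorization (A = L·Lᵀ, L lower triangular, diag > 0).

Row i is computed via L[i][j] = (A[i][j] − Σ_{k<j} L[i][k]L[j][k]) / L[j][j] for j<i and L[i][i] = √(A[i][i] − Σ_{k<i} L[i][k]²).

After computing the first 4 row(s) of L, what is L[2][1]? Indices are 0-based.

Step 1: L[0][0] = √(4) = 2.
  L[1][0] = (6) / L[0][0] = 3.
Step 2: L[1][1] = √(4) = 2.
  L[2][0] = (-2) / L[0][0] = -1.
  L[2][1] = (6) / L[1][1] = 3.
Step 3: L[2][2] = √(16) = 4.
  L[3][0] = (-4) / L[0][0] = -2.
  L[3][1] = (-6) / L[1][1] = -3.
  L[3][2] = (4) / L[2][2] = 1.
Step 4: L[3][3] = √(4) = 2.

L[2][1] = 3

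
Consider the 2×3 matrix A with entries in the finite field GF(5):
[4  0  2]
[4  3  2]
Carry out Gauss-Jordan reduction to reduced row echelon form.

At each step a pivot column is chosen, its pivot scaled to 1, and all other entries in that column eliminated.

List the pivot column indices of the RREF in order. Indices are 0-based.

pivot(0,0)=4: scale R0 → (1, 0, 3)
  clear (1,0): R1 −= (4)R0 → (0, 3, 0)
pivot(1,1)=3: scale R1 → (0, 1, 0)

pivot columns: 0, 1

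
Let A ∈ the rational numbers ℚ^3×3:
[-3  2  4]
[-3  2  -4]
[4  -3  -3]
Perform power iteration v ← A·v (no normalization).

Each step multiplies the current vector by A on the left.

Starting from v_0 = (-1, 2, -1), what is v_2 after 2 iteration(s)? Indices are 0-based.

v_2 = (-15, 41, 0)

v_0 = (-1, 2, -1).
v_1 = A·v_0 = (3, 11, -7).
v_2 = A·v_1 = (-15, 41, 0).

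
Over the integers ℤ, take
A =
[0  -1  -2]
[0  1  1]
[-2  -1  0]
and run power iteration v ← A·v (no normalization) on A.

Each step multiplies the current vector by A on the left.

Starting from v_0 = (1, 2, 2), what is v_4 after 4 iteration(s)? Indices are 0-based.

v_0 = (1, 2, 2).
v_1 = A·v_0 = (-6, 4, -4).
v_2 = A·v_1 = (4, 0, 8).
v_3 = A·v_2 = (-16, 8, -8).
v_4 = A·v_3 = (8, 0, 24).

v_4 = (8, 0, 24)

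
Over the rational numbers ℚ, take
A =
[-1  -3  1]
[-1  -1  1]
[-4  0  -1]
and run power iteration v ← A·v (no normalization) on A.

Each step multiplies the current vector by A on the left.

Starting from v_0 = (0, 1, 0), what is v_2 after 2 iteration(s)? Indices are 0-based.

v_0 = (0, 1, 0).
v_1 = A·v_0 = (-3, -1, 0).
v_2 = A·v_1 = (6, 4, 12).

v_2 = (6, 4, 12)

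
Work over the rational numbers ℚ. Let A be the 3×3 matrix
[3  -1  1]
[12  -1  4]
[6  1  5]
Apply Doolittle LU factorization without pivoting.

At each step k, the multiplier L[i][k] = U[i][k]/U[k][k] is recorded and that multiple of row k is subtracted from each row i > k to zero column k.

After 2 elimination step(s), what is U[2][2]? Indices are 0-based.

[col 0] pivot 3
  R1 -= 4*R0 → (0, 3, 0)  (L[1][0] := 4)
  R2 -= 2*R0 → (0, 3, 3)  (L[2][0] := 2)
[col 1] pivot 3
  R2 -= 1*R1 → (0, 0, 3)  (L[2][1] := 1)

U[2][2] = 3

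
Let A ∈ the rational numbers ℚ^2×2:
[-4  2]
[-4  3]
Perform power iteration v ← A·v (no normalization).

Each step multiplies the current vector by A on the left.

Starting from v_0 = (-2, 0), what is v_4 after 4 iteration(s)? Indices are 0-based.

v_0 = (-2, 0).
v_1 = A·v_0 = (8, 8).
v_2 = A·v_1 = (-16, -8).
v_3 = A·v_2 = (48, 40).
v_4 = A·v_3 = (-112, -72).

v_4 = (-112, -72)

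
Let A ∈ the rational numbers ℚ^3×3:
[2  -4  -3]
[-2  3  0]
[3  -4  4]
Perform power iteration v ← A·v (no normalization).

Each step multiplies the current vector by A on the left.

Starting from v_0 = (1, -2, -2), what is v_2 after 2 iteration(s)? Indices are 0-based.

v_2 = (55, -56, 92)

v_0 = (1, -2, -2).
v_1 = A·v_0 = (16, -8, 3).
v_2 = A·v_1 = (55, -56, 92).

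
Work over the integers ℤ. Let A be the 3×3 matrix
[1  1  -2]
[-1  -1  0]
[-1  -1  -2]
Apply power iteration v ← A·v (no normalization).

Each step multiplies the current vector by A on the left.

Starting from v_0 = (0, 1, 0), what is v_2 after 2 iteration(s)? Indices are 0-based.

v_2 = (2, 0, 2)

v_0 = (0, 1, 0).
v_1 = A·v_0 = (1, -1, -1).
v_2 = A·v_1 = (2, 0, 2).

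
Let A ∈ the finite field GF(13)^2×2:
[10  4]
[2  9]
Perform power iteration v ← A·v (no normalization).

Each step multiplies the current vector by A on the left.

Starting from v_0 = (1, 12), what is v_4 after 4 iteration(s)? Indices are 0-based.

v_0 = (1, 12).
v_1 = A·v_0 = (6, 6).
v_2 = A·v_1 = (6, 1).
v_3 = A·v_2 = (12, 8).
v_4 = A·v_3 = (9, 5).

v_4 = (9, 5)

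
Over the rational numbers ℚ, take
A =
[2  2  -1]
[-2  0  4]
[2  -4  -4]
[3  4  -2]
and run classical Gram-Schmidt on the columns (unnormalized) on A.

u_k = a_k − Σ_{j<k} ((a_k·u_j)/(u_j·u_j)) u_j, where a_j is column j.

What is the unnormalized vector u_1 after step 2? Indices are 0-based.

Step 1: u_0 = a_0 = (2, -2, 2, 3).
Step 2: u_1 = a_1 − (8/21)·u_0 = (26/21, 16/21, -100/21, 20/7).

u_1 = (26/21, 16/21, -100/21, 20/7)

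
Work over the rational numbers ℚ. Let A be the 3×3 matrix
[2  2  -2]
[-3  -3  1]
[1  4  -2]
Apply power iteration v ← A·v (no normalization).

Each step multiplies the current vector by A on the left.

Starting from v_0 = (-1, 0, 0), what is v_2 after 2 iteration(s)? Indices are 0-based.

v_0 = (-1, 0, 0).
v_1 = A·v_0 = (-2, 3, -1).
v_2 = A·v_1 = (4, -4, 12).

v_2 = (4, -4, 12)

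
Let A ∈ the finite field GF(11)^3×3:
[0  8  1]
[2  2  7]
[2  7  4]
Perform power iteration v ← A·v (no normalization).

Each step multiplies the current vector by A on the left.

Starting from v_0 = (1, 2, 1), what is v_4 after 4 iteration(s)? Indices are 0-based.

v_4 = (3, 5, 2)

v_0 = (1, 2, 1).
v_1 = A·v_0 = (6, 2, 9).
v_2 = A·v_1 = (3, 2, 7).
v_3 = A·v_2 = (1, 4, 4).
v_4 = A·v_3 = (3, 5, 2).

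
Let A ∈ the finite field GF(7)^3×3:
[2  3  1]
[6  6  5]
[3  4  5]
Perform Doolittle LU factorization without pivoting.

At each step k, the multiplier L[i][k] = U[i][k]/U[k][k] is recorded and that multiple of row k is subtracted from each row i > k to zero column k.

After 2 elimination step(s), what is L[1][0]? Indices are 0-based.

L[1][0] = 3

k=0: U[0][0]=2
  eliminate (1,0): mult=3, new row 1: (0, 4, 2); set L[1][0]=3
  eliminate (2,0): mult=5, new row 2: (0, 3, 0); set L[2][0]=5
k=1: U[1][1]=4
  eliminate (2,1): mult=6, new row 2: (0, 0, 2); set L[2][1]=6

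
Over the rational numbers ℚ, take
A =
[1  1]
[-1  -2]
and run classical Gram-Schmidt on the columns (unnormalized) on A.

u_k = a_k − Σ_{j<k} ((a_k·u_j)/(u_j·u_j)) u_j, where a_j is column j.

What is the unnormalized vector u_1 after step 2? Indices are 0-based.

Step 1: u_0 = a_0 = (1, -1).
Step 2: u_1 = a_1 − (3/2)·u_0 = (-1/2, -1/2).

u_1 = (-1/2, -1/2)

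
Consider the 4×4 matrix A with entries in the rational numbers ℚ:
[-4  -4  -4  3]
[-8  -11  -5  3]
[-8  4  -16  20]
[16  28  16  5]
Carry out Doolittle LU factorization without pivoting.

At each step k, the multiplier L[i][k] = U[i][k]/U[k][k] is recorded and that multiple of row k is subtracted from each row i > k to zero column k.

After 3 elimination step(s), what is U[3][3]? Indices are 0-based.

k=0: U[0][0]=-4
  eliminate (1,0): mult=2, new row 1: (0, -3, 3, -3); set L[1][0]=2
  eliminate (2,0): mult=2, new row 2: (0, 12, -8, 14); set L[2][0]=2
  eliminate (3,0): mult=-4, new row 3: (0, 12, 0, 17); set L[3][0]=-4
k=1: U[1][1]=-3
  eliminate (2,1): mult=-4, new row 2: (0, 0, 4, 2); set L[2][1]=-4
  eliminate (3,1): mult=-4, new row 3: (0, 0, 12, 5); set L[3][1]=-4
k=2: U[2][2]=4
  eliminate (3,2): mult=3, new row 3: (0, 0, 0, -1); set L[3][2]=3

U[3][3] = -1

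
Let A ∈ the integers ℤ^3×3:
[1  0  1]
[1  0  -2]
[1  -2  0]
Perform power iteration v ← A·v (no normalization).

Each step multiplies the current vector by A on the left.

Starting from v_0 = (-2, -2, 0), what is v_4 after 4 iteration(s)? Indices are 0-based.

v_4 = (14, -22, 10)

v_0 = (-2, -2, 0).
v_1 = A·v_0 = (-2, -2, 2).
v_2 = A·v_1 = (0, -6, 2).
v_3 = A·v_2 = (2, -4, 12).
v_4 = A·v_3 = (14, -22, 10).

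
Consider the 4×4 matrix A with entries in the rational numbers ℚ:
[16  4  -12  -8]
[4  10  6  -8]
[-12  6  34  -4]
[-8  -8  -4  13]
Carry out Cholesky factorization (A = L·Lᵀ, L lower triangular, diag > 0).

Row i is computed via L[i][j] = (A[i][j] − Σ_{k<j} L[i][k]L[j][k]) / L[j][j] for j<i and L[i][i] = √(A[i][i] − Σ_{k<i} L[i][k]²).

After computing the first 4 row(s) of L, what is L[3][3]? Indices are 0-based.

Step 1: L[0][0] = √(16) = 4.
  L[1][0] = (4) / L[0][0] = 1.
Step 2: L[1][1] = √(9) = 3.
  L[2][0] = (-12) / L[0][0] = -3.
  L[2][1] = (9) / L[1][1] = 3.
Step 3: L[2][2] = √(16) = 4.
  L[3][0] = (-8) / L[0][0] = -2.
  L[3][1] = (-6) / L[1][1] = -2.
  L[3][2] = (-4) / L[2][2] = -1.
Step 4: L[3][3] = √(4) = 2.

L[3][3] = 2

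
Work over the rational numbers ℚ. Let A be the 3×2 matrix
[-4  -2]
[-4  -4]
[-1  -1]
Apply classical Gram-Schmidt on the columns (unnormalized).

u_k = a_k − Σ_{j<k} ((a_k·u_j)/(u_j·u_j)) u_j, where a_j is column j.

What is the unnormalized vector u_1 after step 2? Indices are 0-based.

u_1 = (34/33, -32/33, -8/33)

Step 1: u_0 = a_0 = (-4, -4, -1).
Step 2: u_1 = a_1 − (25/33)·u_0 = (34/33, -32/33, -8/33).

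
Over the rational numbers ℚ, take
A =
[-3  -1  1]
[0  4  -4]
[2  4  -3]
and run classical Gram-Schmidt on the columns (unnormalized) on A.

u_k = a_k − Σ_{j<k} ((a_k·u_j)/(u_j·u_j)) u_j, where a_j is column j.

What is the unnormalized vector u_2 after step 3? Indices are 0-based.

u_2 = (24/77, -30/77, 36/77)

Step 1: u_0 = a_0 = (-3, 0, 2).
Step 2: u_1 = a_1 − (11/13)·u_0 = (20/13, 4, 30/13).
Step 3: u_2 = a_2 − (-9/13)·u_0 − (-139/154)·u_1 = (24/77, -30/77, 36/77).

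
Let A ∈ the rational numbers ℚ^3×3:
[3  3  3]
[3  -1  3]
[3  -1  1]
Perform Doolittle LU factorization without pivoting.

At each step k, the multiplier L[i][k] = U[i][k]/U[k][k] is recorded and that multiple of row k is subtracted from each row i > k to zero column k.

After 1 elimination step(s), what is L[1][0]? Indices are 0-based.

L[1][0] = 1

[col 0] pivot 3
  R1 -= 1*R0 → (0, -4, 0)  (L[1][0] := 1)
  R2 -= 1*R0 → (0, -4, -2)  (L[2][0] := 1)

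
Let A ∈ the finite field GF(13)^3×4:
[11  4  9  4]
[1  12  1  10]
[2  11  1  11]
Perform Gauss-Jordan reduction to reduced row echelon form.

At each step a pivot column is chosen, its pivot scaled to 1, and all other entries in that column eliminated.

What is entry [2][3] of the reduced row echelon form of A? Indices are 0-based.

step 1: normalize row 0 (÷11) = (1, 11, 2, 11)
  row 1: subtract 1×row0 = (0, 1, 12, 12)
  row 2: subtract 2×row0 = (0, 2, 10, 2)
step 2: normalize row 1 (÷1) = (0, 1, 12, 12)
  row 0: subtract 11×row1 = (1, 0, 0, 9)
  row 2: subtract 2×row1 = (0, 0, 12, 4)
step 3: normalize row 2 (÷12) = (0, 0, 1, 9)
  row 1: subtract 12×row2 = (0, 1, 0, 8)

M[2][3] = 9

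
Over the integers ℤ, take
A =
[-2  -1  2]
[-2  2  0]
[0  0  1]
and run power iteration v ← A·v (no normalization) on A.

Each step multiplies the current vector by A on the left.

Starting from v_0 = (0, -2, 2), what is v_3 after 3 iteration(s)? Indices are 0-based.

v_0 = (0, -2, 2).
v_1 = A·v_0 = (6, -4, 2).
v_2 = A·v_1 = (-4, -20, 2).
v_3 = A·v_2 = (32, -32, 2).

v_3 = (32, -32, 2)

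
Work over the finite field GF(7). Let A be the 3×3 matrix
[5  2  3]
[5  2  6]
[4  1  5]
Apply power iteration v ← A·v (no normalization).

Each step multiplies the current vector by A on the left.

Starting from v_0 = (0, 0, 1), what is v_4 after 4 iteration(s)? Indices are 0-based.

v_0 = (0, 0, 1).
v_1 = A·v_0 = (3, 6, 5).
v_2 = A·v_1 = (0, 1, 1).
v_3 = A·v_2 = (5, 1, 6).
v_4 = A·v_3 = (3, 0, 2).

v_4 = (3, 0, 2)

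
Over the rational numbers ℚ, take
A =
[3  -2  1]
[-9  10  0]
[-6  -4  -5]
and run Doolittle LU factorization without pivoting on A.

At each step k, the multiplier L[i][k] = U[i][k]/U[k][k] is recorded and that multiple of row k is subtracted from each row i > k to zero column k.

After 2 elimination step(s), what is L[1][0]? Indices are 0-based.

Step 1: pivot at (0,0) is 3.
  row1 ← row1 − (-3)·row0  ⇒  L[1][0]=-3, U row1=(0, 4, 3)
  row2 ← row2 − (-2)·row0  ⇒  L[2][0]=-2, U row2=(0, -8, -3)
Step 2: pivot at (1,1) is 4.
  row2 ← row2 − (-2)·row1  ⇒  L[2][1]=-2, U row2=(0, 0, 3)

L[1][0] = -3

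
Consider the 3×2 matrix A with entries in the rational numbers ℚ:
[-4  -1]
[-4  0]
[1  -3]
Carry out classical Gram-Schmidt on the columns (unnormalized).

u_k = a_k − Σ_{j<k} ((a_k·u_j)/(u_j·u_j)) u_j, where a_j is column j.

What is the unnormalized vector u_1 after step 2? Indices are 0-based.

Step 1: u_0 = a_0 = (-4, -4, 1).
Step 2: u_1 = a_1 − (1/33)·u_0 = (-29/33, 4/33, -100/33).

u_1 = (-29/33, 4/33, -100/33)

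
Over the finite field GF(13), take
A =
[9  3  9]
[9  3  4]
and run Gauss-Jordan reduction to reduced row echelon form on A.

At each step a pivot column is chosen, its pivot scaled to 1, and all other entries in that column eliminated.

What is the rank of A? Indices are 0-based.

pivot(0,0)=9: scale R0 → (1, 9, 1)
  clear (1,0): R1 −= (9)R0 → (0, 0, 8)
col 1: no nonzero at/below row 1; advance.
pivot(1,2)=8: scale R1 → (0, 0, 1)
  clear (0,2): R0 −= (1)R1 → (1, 9, 0)

rank = 2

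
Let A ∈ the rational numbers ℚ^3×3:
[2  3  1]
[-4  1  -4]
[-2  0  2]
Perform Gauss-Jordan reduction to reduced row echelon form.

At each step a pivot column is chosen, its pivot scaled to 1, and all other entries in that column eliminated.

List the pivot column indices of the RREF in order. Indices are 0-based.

[1] R0 /= 2  ⇒  (1, 3/2, 1/2)
     R1 -= -4·R0  ⇒  (0, 7, -2)
     R2 -= -2·R0  ⇒  (0, 3, 3)
[2] R1 /= 7  ⇒  (0, 1, -2/7)
     R0 -= 3/2·R1  ⇒  (1, 0, 13/14)
     R2 -= 3·R1  ⇒  (0, 0, 27/7)
[3] R2 /= 27/7  ⇒  (0, 0, 1)
     R0 -= 13/14·R2  ⇒  (1, 0, 0)
     R1 -= -2/7·R2  ⇒  (0, 1, 0)

pivot columns: 0, 1, 2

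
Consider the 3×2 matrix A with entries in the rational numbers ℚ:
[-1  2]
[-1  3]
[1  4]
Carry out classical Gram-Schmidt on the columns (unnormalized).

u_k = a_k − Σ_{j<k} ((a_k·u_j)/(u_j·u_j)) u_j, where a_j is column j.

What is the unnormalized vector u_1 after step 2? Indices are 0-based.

Step 1: u_0 = a_0 = (-1, -1, 1).
Step 2: u_1 = a_1 − (-1/3)·u_0 = (5/3, 8/3, 13/3).

u_1 = (5/3, 8/3, 13/3)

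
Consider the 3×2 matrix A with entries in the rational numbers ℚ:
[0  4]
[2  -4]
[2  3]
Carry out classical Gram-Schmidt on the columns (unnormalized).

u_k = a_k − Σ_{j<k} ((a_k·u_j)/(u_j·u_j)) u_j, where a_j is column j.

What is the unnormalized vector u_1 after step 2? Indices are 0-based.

Step 1: u_0 = a_0 = (0, 2, 2).
Step 2: u_1 = a_1 − (-1/4)·u_0 = (4, -7/2, 7/2).

u_1 = (4, -7/2, 7/2)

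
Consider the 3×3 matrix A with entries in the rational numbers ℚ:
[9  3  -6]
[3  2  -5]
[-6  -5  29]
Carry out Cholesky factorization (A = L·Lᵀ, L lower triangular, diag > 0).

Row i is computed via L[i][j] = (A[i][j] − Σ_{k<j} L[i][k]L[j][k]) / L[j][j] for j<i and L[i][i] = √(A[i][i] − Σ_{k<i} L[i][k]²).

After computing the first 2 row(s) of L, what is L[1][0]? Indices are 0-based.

L[1][0] = 1

Step 1: L[0][0] = √(9) = 3.
  L[1][0] = (3) / L[0][0] = 1.
Step 2: L[1][1] = √(1) = 1.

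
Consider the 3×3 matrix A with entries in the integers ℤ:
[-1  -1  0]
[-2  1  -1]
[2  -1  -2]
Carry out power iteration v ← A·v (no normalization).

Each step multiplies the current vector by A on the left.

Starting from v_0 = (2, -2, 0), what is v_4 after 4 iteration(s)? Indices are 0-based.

v_0 = (2, -2, 0).
v_1 = A·v_0 = (0, -6, 6).
v_2 = A·v_1 = (6, -12, -6).
v_3 = A·v_2 = (6, -18, 36).
v_4 = A·v_3 = (12, -66, -42).

v_4 = (12, -66, -42)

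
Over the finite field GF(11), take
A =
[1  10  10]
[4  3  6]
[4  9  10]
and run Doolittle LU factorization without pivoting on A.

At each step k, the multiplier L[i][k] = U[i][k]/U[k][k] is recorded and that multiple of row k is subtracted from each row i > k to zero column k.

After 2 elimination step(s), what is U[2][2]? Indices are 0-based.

U[2][2] = 8

[col 0] pivot 1
  R1 -= 4*R0 → (0, 7, 10)  (L[1][0] := 4)
  R2 -= 4*R0 → (0, 2, 3)  (L[2][0] := 4)
[col 1] pivot 7
  R2 -= 5*R1 → (0, 0, 8)  (L[2][1] := 5)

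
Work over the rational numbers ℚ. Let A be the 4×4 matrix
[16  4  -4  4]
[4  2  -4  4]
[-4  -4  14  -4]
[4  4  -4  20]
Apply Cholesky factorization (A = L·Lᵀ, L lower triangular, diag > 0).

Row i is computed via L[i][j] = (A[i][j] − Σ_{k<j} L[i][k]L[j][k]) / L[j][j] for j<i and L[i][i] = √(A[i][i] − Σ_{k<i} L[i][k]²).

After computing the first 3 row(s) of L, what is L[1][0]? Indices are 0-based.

Step 1: L[0][0] = √(16) = 4.
  L[1][0] = (4) / L[0][0] = 1.
Step 2: L[1][1] = √(1) = 1.
  L[2][0] = (-4) / L[0][0] = -1.
  L[2][1] = (-3) / L[1][1] = -3.
Step 3: L[2][2] = √(4) = 2.

L[1][0] = 1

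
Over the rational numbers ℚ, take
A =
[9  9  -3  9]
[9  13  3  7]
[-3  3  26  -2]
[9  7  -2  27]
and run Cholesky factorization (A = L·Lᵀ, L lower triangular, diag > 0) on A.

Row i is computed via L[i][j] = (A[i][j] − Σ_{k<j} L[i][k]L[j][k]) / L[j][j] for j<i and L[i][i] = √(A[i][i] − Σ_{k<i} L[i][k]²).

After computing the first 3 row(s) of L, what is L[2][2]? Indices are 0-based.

Step 1: L[0][0] = √(9) = 3.
  L[1][0] = (9) / L[0][0] = 3.
Step 2: L[1][1] = √(4) = 2.
  L[2][0] = (-3) / L[0][0] = -1.
  L[2][1] = (6) / L[1][1] = 3.
Step 3: L[2][2] = √(16) = 4.

L[2][2] = 4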